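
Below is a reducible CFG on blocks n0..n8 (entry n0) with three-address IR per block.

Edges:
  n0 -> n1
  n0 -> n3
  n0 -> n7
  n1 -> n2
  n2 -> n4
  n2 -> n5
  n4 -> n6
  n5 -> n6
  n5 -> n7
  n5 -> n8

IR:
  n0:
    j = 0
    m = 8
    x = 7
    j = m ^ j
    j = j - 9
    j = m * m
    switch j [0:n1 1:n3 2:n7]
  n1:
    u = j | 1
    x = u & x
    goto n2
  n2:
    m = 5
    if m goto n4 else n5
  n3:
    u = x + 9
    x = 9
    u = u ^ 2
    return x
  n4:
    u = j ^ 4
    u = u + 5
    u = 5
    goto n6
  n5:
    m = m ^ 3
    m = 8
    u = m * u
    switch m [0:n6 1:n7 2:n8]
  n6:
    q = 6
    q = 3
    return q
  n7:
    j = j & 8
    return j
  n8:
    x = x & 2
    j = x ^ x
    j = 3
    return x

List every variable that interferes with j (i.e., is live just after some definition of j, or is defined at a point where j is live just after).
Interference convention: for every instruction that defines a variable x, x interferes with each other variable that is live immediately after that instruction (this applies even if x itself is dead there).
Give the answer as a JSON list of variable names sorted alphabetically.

Answer: ["m", "u", "x"]

Derivation:
Per-block:
  n0 def {j,m,x} use ∅
  n1 def {u,x} use {j,x}
  n2 def {m} use ∅
  n3 def {u,x} use {x}
  n4 def {u} use {j}
  n5 def {m,u} use {m,u}
  n6 def {q} use ∅
  n7 def {j} use {j}
  n8 def {j,x} use {x}

Backward fixpoint:
  n0: in=∅ out={j,x}
  n1: in={j,x} out={j,u,x}
  n2: in={j,u,x} out={j,m,u,x}
  n3: in={x} out=∅
  n4: in={j} out=∅
  n5: in={j,m,u,x} out={j,x}
  n6: in=∅ out=∅
  n7: in={j} out=∅
  n8: in={x} out=∅

Interference:
  j: {m,u,x}
  m: {j,u,x}
  q: ∅
  u: {j,m,x}
  x: {j,m,u}

N(j) = ["m", "u", "x"]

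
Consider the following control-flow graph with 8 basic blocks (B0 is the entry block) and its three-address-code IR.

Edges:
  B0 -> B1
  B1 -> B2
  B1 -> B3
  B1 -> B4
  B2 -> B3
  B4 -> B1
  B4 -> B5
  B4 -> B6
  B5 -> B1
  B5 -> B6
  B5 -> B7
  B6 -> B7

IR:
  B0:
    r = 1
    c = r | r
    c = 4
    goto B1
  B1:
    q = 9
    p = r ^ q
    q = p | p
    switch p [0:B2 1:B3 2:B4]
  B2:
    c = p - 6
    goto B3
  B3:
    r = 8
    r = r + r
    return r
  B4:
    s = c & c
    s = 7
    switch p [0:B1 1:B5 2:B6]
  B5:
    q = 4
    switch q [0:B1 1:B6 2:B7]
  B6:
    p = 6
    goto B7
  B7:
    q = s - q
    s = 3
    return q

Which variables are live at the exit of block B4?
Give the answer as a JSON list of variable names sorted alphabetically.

Answer: ["c", "q", "r", "s"]

Working:
Block summaries:
  B0 def {c,r} use ∅
  B1 def {p,q} use {r}
  B2 def {c} use {p}
  B3 def {r} use ∅
  B4 def {s} use {c,p}
  B5 def {q} use ∅
  B6 def {p} use ∅
  B7 def {q,s} use {q,s}

Backward fixpoint:
  B0 li=∅ lo={c,r}
  B1 li={c,r} lo={c,p,q,r}
  B2 li={p} lo=∅
  B3 li=∅ lo=∅
  B4 li={c,p,q,r} lo={c,q,r,s}
  B5 li={c,r,s} lo={c,q,r,s}
  B6 li={q,s} lo={q,s}
  B7 li={q,s} lo=∅

live-out(B4) = ["c", "q", "r", "s"]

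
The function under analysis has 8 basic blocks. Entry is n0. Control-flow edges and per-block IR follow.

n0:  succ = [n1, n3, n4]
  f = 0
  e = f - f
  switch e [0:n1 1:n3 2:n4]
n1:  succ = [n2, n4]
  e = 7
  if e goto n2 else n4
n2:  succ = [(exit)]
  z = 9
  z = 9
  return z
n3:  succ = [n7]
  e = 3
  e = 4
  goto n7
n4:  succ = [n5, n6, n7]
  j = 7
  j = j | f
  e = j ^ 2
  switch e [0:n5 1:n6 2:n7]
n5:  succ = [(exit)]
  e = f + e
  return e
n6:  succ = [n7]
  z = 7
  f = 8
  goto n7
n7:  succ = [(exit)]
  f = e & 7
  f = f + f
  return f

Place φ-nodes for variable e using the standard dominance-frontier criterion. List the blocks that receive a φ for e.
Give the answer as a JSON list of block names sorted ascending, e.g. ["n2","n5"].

Answer: ["n4", "n7"]

Analysis:
idom tree: n1←n0 n2←n1 n3←n0 n4←n0 n5←n4 n6←n4 n7←n0
Dom∩ at merges:
  n4: preds {n0,n1}: {n0} ∩ {n0,n1} = {n0}; idom=n0
  n7: preds {n3,n4,n6}: {n0,n3} ∩ {n0,n4} ∩ {n0,n4,n6} = {n0}; idom=n0

Frontier:
  n4←n0: walk · to n0
  n4←n1: walk n1 to n0
  n7←n3: walk n3 to n0
  n7←n4: walk n4 to n0
  n7←n6: walk n6→n4 to n0
  n0 → ∅
  n1 → {n4}
  n2 → ∅
  n3 → {n7}
  n4 → {n7}
  n5 → ∅
  n6 → {n7}
  n7 → ∅

φ for e: defs {n0,n1,n3,n4,n5}
  DF⁺ = {n4,n7}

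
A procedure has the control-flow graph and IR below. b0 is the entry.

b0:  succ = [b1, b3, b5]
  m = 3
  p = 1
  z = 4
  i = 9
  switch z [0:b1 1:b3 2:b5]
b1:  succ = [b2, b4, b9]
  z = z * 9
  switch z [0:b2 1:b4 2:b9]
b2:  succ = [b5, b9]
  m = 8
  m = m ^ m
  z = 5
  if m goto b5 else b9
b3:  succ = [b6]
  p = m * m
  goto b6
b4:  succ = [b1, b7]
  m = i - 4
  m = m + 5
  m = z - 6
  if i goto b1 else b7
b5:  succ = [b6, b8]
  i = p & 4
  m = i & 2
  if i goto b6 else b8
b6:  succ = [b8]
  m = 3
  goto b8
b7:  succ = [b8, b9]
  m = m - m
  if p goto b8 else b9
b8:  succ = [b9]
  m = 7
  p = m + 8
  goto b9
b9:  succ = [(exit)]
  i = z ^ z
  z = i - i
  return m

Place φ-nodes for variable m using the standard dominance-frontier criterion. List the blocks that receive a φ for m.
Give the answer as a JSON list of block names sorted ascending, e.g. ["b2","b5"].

Answer: ["b1", "b5", "b6", "b8", "b9"]

Derivation:
idom tree: b1←b0 b2←b1 b3←b0 b4←b1 b5←b0 b6←b0 b7←b4 b8←b0 b9←b0
Join-block Dom:
  b1: preds {b0,b4}: {b0} ∩ {b0,b1,b4} = {b0}; idom=b0
  b5: preds {b0,b2}: {b0} ∩ {b0,b1,b2} = {b0}; idom=b0
  b6: preds {b3,b5}: {b0,b3} ∩ {b0,b5} = {b0}; idom=b0
  b8: preds {b5,b6,b7}: {b0,b5} ∩ {b0,b6} ∩ {b0,b1,b4,b7} = {b0}; idom=b0
  b9: preds {b1,b2,b7,b8}: {b0,b1} ∩ {b0,b1,b2} ∩ {b0,b1,b4,b7} ∩ {b0,b8} = {b0}; idom=b0

DF walk-up:
  join b1 pred b0: · stop@b0
  join b1 pred b4: b4→b1 stop@b0
  join b5 pred b0: · stop@b0
  join b5 pred b2: b2→b1 stop@b0
  join b6 pred b3: b3 stop@b0
  join b6 pred b5: b5 stop@b0
  join b8 pred b5: b5 stop@b0
  join b8 pred b6: b6 stop@b0
  join b8 pred b7: b7→b4→b1 stop@b0
  join b9 pred b1: b1 stop@b0
  join b9 pred b2: b2→b1 stop@b0
  join b9 pred b7: b7→b4→b1 stop@b0
  join b9 pred b8: b8 stop@b0
  b0 → ∅
  b1 → {b1,b5,b8,b9}
  b2 → {b5,b9}
  b3 → {b6}
  b4 → {b1,b8,b9}
  b5 → {b6,b8}
  b6 → {b8}
  b7 → {b8,b9}
  b8 → {b9}
  b9 → ∅

φ for m: defs {b0,b2,b4,b5,b6,b7,b8}
  DF⁺ = {b1,b5,b6,b8,b9}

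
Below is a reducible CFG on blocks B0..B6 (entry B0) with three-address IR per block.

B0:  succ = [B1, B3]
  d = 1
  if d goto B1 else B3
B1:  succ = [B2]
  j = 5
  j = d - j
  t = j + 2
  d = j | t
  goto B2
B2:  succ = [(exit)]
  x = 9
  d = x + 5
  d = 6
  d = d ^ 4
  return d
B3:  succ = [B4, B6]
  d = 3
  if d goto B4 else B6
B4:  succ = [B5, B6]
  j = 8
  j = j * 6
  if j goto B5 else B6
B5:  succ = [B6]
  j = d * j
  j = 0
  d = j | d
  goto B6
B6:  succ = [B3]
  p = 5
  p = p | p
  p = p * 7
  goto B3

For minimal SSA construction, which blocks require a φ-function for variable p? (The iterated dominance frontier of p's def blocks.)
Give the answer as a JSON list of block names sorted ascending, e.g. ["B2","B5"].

Answer: ["B3"]

Analysis:
idom tree: B1←B0 B2←B1 B3←B0 B4←B3 B5←B4 B6←B3
Dom∩ at merges:
  B3: preds {B0,B6}: {B0} ∩ {B0,B3,B6} = {B0}; idom=B0
  B6: preds {B3,B4,B5}: {B0,B3} ∩ {B0,B3,B4} ∩ {B0,B3,B4,B5} = {B0,B3}; idom=B3

Frontier:
  join B3 pred B0: · stop@B0
  join B3 pred B6: B6→B3 stop@B0
  join B6 pred B3: · stop@B3
  join B6 pred B4: B4 stop@B3
  join B6 pred B5: B5→B4 stop@B3
  B0 → ∅
  B1 → ∅
  B2 → ∅
  B3 → {B3}
  B4 → {B6}
  B5 → {B6}
  B6 → {B3}

φ for p: defs {B6}
  DF⁺ = {B3}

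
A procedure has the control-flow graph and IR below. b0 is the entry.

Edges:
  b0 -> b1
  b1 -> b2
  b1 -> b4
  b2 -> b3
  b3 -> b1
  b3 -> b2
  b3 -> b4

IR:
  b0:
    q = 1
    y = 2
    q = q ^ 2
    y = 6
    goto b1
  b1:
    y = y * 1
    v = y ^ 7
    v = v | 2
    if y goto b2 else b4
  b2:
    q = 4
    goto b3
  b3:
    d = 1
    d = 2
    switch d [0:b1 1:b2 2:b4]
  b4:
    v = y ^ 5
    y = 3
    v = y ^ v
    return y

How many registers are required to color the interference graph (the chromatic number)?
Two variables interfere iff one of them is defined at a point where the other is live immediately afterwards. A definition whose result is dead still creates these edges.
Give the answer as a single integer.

Per-block:
  b0 def {q,y} use ∅
  b1 def {v,y} use {y}
  b2 def {q} use ∅
  b3 def {d} use ∅
  b4 def {v,y} use {y}

Live sets:
  b0 li=∅ lo={y}
  b1 li={y} lo={y}
  b2 li={y} lo={y}
  b3 li={y} lo={y}
  b4 li={y} lo=∅

Interfere edges:
  d: {y}
  q: {y}
  v: {y}
  y: {d,q,v}

Chromatic number:
  {d,y} pairwise interfere (2-clique) ⇒ χ ≥ 2
  assign d→c1 q→c1 v→c1 y→c0 — no edge inside a register ⇒ χ ≤ 2
  χ = 2

Answer: 2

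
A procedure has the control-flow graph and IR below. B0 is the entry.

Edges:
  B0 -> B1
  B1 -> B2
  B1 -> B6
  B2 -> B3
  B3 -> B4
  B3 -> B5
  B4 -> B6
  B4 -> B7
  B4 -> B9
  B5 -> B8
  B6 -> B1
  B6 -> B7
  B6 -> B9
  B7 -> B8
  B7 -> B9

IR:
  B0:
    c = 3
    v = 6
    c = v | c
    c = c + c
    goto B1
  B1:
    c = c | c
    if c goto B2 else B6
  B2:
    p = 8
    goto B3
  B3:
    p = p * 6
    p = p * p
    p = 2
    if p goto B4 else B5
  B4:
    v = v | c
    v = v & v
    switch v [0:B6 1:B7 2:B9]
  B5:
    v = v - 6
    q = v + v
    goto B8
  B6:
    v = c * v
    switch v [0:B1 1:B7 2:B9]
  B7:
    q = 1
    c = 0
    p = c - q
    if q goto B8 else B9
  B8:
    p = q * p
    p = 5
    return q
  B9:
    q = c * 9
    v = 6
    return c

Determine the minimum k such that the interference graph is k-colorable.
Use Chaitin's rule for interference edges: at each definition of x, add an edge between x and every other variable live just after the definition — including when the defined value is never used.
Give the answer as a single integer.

Answer: 3

Derivation:
Per-block:
  B0: def={c,v} ue=∅
  B1: def={c} ue={c}
  B2: def={p} ue=∅
  B3: def={p} ue={p}
  B4: def={v} ue={c,v}
  B5: def={q,v} ue={v}
  B6: def={v} ue={c,v}
  B7: def={c,p,q} ue=∅
  B8: def={p} ue={p,q}
  B9: def={q,v} ue={c}

Liveness:
  live B0: ∅→{c,v}
  live B1: {c,v}→{c,v}
  live B2: {c,v}→{c,p,v}
  live B3: {c,p,v}→{c,p,v}
  live B4: {c,v}→{c,v}
  live B5: {p,v}→{p,q}
  live B6: {c,v}→{c,v}
  live B7: ∅→{c,p,q}
  live B8: {p,q}→∅
  live B9: {c}→∅

Conflict graph:
  c: {p,q,v}
  p: {c,q,v}
  q: {c,p}
  v: {c,p}

Colouring:
  {c,p,q} pairwise interfere (3-clique) ⇒ χ ≥ 3
  assign c→c0 p→c1 q→c2 v→c2 — no edge inside a register ⇒ χ ≤ 3
  χ = 3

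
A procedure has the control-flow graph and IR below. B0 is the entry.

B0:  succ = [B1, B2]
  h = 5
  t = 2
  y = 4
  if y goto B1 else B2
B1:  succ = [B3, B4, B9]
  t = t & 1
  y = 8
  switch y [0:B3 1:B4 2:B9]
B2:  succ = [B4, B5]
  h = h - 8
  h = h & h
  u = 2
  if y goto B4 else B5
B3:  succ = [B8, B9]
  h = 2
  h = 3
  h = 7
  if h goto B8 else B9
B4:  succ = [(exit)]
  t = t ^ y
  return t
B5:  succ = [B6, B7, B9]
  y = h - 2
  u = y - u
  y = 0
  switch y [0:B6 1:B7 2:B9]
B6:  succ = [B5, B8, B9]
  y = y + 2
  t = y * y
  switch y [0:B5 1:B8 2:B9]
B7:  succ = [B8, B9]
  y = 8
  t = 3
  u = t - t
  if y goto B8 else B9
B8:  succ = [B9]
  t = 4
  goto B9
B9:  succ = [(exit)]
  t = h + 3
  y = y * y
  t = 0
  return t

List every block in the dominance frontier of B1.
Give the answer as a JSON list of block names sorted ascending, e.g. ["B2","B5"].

Answer: ["B4", "B8", "B9"]

Derivation:
idom tree: B1←B0 B2←B0 B3←B1 B4←B0 B5←B2 B6←B5 B7←B5 B8←B0 B9←B0
Dom∩ at merges:
  B4: preds {B1,B2}: {B0,B1} ∩ {B0,B2} = {B0}; idom=B0
  B5: preds {B2,B6}: {B0,B2} ∩ {B0,B2,B5,B6} = {B0,B2}; idom=B2
  B8: preds {B3,B6,B7}: {B0,B1,B3} ∩ {B0,B2,B5,B6} ∩ {B0,B2,B5,B7} = {B0}; idom=B0
  B9: preds {B1,B3,B5,B6,B7,B8}: {B0,B1} ∩ {B0,B1,B3} ∩ {B0,B2,B5} ∩ {B0,B2,B5,B6} ∩ {B0,B2,B5,B7} ∩ {B0,B8} = {B0}; idom=B0

Frontier:
  B4←B1: walk B1 to B0
  B4←B2: walk B2 to B0
  B5←B2: walk · to B2
  B5←B6: walk B6→B5 to B2
  B8←B3: walk B3→B1 to B0
  B8←B6: walk B6→B5→B2 to B0
  B8←B7: walk B7→B5→B2 to B0
  B9←B1: walk B1 to B0
  B9←B3: walk B3→B1 to B0
  B9←B5: walk B5→B2 to B0
  B9←B6: walk B6→B5→B2 to B0
  B9←B7: walk B7→B5→B2 to B0
  B9←B8: walk B8 to B0
  DF(B0)=∅
  DF(B1)={B4,B8,B9}
  DF(B2)={B4,B8,B9}
  DF(B3)={B8,B9}
  DF(B4)=∅
  DF(B5)={B5,B8,B9}
  DF(B6)={B5,B8,B9}
  DF(B7)={B8,B9}
  DF(B8)={B9}
  DF(B9)=∅

DF(B1) = ["B4", "B8", "B9"]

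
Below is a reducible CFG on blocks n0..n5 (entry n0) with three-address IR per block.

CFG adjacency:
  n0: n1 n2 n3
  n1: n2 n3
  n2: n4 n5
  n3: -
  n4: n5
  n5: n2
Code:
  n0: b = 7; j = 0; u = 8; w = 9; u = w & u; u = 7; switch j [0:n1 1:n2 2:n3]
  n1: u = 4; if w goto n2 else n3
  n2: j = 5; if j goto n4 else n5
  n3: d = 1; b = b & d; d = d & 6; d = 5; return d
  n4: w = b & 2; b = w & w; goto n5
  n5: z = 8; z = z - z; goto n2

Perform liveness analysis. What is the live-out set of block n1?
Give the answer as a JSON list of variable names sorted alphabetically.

def/use:
  n0: def={b,j,u,w} ue=∅
  n1: def={u} ue={w}
  n2: def={j} ue=∅
  n3: def={b,d} ue={b}
  n4: def={b,w} ue={b}
  n5: def={z} ue=∅

Backward fixpoint:
  n0 li=∅ lo={b,w}
  n1 li={b,w} lo={b}
  n2 li={b} lo={b}
  n3 li={b} lo=∅
  n4 li={b} lo={b}
  n5 li={b} lo={b}

live-out(n1) = ["b"]

Answer: ["b"]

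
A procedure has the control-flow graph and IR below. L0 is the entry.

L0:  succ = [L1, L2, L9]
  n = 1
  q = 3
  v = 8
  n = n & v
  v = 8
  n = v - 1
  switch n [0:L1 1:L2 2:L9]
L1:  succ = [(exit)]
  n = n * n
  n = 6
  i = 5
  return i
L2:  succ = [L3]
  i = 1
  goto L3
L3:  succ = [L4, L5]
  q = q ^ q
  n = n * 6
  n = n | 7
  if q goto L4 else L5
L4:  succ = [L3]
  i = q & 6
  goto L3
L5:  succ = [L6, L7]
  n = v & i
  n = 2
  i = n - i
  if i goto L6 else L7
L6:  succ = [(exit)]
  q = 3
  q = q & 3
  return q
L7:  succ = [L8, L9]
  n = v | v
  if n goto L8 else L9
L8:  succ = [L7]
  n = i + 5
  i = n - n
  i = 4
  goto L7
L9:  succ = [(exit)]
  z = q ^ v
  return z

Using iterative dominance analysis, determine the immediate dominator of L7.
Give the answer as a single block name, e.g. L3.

idom tree: L1←L0 L2←L0 L3←L2 L4←L3 L5←L3 L6←L5 L7←L5 L8←L7 L9←L0
Dom∩ at merges:
  L3: preds {L2,L4}: {L0,L2} ∩ {L0,L2,L3,L4} = {L0,L2}; idom=L2
  L7: preds {L5,L8}: {L0,L2,L3,L5} ∩ {L0,L2,L3,L5,L7,L8} = {L0,L2,L3,L5}; idom=L5
  L9: preds {L0,L7}: {L0} ∩ {L0,L2,L3,L5,L7} = {L0}; idom=L0

idom(L7) = L5

Answer: L5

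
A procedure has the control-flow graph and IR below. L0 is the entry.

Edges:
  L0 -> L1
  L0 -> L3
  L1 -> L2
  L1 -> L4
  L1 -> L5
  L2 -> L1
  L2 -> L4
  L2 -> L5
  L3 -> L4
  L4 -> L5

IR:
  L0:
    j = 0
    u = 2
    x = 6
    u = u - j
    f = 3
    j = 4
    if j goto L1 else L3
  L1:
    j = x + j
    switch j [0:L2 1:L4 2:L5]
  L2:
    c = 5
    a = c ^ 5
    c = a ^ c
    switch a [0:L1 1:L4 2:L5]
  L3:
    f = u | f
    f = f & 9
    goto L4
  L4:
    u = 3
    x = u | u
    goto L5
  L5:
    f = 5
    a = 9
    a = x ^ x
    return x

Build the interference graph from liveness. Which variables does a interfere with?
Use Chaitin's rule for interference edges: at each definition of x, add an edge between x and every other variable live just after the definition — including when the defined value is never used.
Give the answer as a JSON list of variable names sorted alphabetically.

Per-block:
  L0: {f,j,u,x} / ∅
  L1: {j} / {j,x}
  L2: {a,c} / ∅
  L3: {f} / {f,u}
  L4: {u,x} / ∅
  L5: {a,f} / {x}

Liveness:
  L0: in=∅ out={f,j,u,x}
  L1: in={j,x} out={j,x}
  L2: in={j,x} out={j,x}
  L3: in={f,u} out=∅
  L4: in=∅ out={x}
  L5: in={x} out=∅

Interfere edges:
  a: {c,j,x}
  c: {a,j,x}
  f: {j,u,x}
  j: {a,c,f,u,x}
  u: {f,j,x}
  x: {a,c,f,j,u}

N(a) = ["c", "j", "x"]

Answer: ["c", "j", "x"]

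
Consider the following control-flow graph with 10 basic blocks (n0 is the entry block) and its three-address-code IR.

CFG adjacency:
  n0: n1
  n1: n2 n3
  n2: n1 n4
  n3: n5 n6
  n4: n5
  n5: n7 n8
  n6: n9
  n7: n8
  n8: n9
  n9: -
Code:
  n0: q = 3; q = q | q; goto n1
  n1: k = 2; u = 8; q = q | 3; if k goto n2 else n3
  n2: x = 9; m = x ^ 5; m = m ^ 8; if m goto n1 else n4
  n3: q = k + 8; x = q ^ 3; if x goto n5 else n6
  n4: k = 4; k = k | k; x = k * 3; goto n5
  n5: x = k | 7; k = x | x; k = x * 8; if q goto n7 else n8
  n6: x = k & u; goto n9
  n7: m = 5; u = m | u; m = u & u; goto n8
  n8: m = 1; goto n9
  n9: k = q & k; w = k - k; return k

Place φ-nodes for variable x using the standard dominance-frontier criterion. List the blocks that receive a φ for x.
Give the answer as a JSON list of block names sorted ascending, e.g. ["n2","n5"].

Answer: ["n1", "n5", "n9"]

Working:
idom tree: n1←n0 n2←n1 n3←n1 n4←n2 n5←n1 n6←n3 n7←n5 n8←n5 n9←n1
Dom∩ at merges:
  n1: preds {n0,n2}: {n0} ∩ {n0,n1,n2} = {n0}; idom=n0
  n5: preds {n3,n4}: {n0,n1,n3} ∩ {n0,n1,n2,n4} = {n0,n1}; idom=n1
  n8: preds {n5,n7}: {n0,n1,n5} ∩ {n0,n1,n5,n7} = {n0,n1,n5}; idom=n5
  n9: preds {n6,n8}: {n0,n1,n3,n6} ∩ {n0,n1,n5,n8} = {n0,n1}; idom=n1

DF derivation:
  n1←n0: walk · to n0
  n1←n2: walk n2→n1 to n0
  n5←n3: walk n3 to n1
  n5←n4: walk n4→n2 to n1
  n8←n5: walk · to n5
  n8←n7: walk n7 to n5
  n9←n6: walk n6→n3 to n1
  n9←n8: walk n8→n5 to n1
  n0 → ∅
  n1 → {n1}
  n2 → {n1,n5}
  n3 → {n5,n9}
  n4 → {n5}
  n5 → {n9}
  n6 → {n9}
  n7 → {n8}
  n8 → {n9}
  n9 → ∅

φ for x: defs {n2,n3,n4,n5,n6}
  DF⁺ = {n1,n5,n9}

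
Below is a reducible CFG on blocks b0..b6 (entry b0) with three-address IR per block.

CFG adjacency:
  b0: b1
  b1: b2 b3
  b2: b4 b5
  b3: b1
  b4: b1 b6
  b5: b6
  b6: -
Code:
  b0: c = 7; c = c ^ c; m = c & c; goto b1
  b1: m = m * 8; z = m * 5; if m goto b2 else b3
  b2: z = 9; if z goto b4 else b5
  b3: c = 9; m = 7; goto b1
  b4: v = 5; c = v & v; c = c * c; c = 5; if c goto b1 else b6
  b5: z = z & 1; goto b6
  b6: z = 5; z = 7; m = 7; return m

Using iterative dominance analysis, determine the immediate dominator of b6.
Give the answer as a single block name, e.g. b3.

idom tree: b1←b0 b2←b1 b3←b1 b4←b2 b5←b2 b6←b2
Join-block Dom:
  b1: preds {b0,b3,b4}: {b0} ∩ {b0,b1,b3} ∩ {b0,b1,b2,b4} = {b0}; idom=b0
  b6: preds {b4,b5}: {b0,b1,b2,b4} ∩ {b0,b1,b2,b5} = {b0,b1,b2}; idom=b2

idom(b6) = b2

Answer: b2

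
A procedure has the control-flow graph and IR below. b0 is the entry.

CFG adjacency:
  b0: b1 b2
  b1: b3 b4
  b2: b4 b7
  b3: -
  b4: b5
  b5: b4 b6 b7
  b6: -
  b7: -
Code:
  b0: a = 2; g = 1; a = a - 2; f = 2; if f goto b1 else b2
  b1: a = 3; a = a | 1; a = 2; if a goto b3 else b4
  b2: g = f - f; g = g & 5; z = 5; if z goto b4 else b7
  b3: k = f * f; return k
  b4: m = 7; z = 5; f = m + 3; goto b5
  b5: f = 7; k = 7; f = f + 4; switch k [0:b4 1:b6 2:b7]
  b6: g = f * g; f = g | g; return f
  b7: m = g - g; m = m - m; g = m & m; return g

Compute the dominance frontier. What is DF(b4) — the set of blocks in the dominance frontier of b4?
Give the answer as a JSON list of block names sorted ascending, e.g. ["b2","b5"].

idom tree: b1←b0 b2←b0 b3←b1 b4←b0 b5←b4 b6←b5 b7←b0
Dom at joins:
  b4: preds {b1,b2,b5}: {b0,b1} ∩ {b0,b2} ∩ {b0,b4,b5} = {b0}; idom=b0
  b7: preds {b2,b5}: {b0,b2} ∩ {b0,b4,b5} = {b0}; idom=b0

DF walk-up:
  b4←b1: walk b1 to b0
  b4←b2: walk b2 to b0
  b4←b5: walk b5→b4 to b0
  b7←b2: walk b2 to b0
  b7←b5: walk b5→b4 to b0
  b0 → ∅
  b1 → {b4}
  b2 → {b4,b7}
  b3 → ∅
  b4 → {b4,b7}
  b5 → {b4,b7}
  b6 → ∅
  b7 → ∅

DF(b4) = ["b4", "b7"]

Answer: ["b4", "b7"]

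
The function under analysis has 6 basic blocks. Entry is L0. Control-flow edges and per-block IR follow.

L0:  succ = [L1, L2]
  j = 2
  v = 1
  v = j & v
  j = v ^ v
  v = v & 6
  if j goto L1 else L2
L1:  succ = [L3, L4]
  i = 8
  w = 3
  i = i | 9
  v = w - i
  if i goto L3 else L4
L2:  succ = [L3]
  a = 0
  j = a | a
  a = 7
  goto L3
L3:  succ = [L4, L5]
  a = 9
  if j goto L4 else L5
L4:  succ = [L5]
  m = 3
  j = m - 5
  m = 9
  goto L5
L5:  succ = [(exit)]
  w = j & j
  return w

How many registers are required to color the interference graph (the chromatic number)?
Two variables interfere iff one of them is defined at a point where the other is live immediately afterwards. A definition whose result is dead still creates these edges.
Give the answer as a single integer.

Per-block:
  L0: {j,v} / ∅
  L1: {i,v,w} / ∅
  L2: {a,j} / ∅
  L3: {a} / {j}
  L4: {j,m} / ∅
  L5: {w} / {j}

Live sets:
  L0 li=∅ lo={j}
  L1 li={j} lo={j}
  L2 li=∅ lo={j}
  L3 li={j} lo={j}
  L4 li=∅ lo={j}
  L5 li={j} lo=∅

Interference:
  a: {j}
  i: {j,v,w}
  j: {a,i,m,v,w}
  m: {j}
  v: {i,j}
  w: {i,j}

Colouring:
  lower bound: {i,j,v} mutually conflict ⇒ χ ≥ 3
  assign a→c1 i→c1 j→c0 m→c1 v→c2 w→c2 — no edge inside a register ⇒ χ ≤ 3
  χ = 3

Answer: 3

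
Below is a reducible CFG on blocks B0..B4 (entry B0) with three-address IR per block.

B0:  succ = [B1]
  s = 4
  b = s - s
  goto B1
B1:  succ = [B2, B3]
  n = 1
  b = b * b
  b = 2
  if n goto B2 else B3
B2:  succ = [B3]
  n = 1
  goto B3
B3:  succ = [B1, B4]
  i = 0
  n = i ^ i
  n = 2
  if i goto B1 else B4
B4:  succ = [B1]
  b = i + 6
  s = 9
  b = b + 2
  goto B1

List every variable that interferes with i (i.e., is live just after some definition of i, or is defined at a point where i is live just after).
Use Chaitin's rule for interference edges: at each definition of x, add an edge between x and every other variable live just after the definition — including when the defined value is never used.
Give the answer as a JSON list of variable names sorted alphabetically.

Block summaries:
  B0: def={b,s} ue=∅
  B1: def={b,n} ue={b}
  B2: def={n} ue=∅
  B3: def={i,n} ue=∅
  B4: def={b,s} ue={i}

Backward fixpoint:
  live B0: ∅→{b}
  live B1: {b}→{b}
  live B2: {b}→{b}
  live B3: {b}→{b,i}
  live B4: {i}→{b}

Conflict graph:
  b: {i,n,s}
  i: {b,n}
  n: {b,i}
  s: {b}

N(i) = ["b", "n"]

Answer: ["b", "n"]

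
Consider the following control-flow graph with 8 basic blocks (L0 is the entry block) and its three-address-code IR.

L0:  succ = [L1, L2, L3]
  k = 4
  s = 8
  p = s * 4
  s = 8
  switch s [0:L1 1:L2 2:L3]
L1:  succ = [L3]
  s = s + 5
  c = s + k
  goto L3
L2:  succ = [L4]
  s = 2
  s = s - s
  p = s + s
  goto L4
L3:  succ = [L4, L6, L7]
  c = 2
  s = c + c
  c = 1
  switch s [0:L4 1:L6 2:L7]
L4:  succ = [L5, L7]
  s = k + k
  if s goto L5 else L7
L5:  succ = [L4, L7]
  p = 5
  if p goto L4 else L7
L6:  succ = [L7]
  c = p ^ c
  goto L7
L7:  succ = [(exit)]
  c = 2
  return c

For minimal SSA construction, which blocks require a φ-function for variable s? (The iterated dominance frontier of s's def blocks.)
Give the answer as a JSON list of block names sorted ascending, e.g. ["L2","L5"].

idom tree: L1←L0 L2←L0 L3←L0 L4←L0 L5←L4 L6←L3 L7←L0
Dom∩ at merges:
  L3: preds {L0,L1}: {L0} ∩ {L0,L1} = {L0}; idom=L0
  L4: preds {L2,L3,L5}: {L0,L2} ∩ {L0,L3} ∩ {L0,L4,L5} = {L0}; idom=L0
  L7: preds {L3,L4,L5,L6}: {L0,L3} ∩ {L0,L4} ∩ {L0,L4,L5} ∩ {L0,L3,L6} = {L0}; idom=L0

Frontier:
  join L3 pred L0: · stop@L0
  join L3 pred L1: L1 stop@L0
  join L4 pred L2: L2 stop@L0
  join L4 pred L3: L3 stop@L0
  join L4 pred L5: L5→L4 stop@L0
  join L7 pred L3: L3 stop@L0
  join L7 pred L4: L4 stop@L0
  join L7 pred L5: L5→L4 stop@L0
  join L7 pred L6: L6→L3 stop@L0
  L0 → ∅
  L1 → {L3}
  L2 → {L4}
  L3 → {L4,L7}
  L4 → {L4,L7}
  L5 → {L4,L7}
  L6 → {L7}
  L7 → ∅

φ for s: defs {L0,L1,L2,L3,L4}
  DF⁺ = {L3,L4,L7}

Answer: ["L3", "L4", "L7"]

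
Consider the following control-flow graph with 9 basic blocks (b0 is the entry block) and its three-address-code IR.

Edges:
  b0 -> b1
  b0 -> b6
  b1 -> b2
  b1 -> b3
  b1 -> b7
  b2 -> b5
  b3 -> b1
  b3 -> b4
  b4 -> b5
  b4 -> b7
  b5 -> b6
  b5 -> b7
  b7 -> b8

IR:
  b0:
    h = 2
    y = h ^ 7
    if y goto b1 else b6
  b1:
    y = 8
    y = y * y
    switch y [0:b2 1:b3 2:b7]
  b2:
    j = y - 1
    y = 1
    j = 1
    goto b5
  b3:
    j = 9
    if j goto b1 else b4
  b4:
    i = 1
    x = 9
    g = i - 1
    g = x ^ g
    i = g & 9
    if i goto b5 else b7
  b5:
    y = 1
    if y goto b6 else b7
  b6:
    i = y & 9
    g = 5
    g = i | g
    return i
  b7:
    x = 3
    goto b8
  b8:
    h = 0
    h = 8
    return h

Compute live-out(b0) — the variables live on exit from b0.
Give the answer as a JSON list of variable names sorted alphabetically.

def/use:
  b0 def {h,y} use ∅
  b1 def {y} use ∅
  b2 def {j,y} use {y}
  b3 def {j} use ∅
  b4 def {g,i,x} use ∅
  b5 def {y} use ∅
  b6 def {g,i} use {y}
  b7 def {x} use ∅
  b8 def {h} use ∅

Liveness:
  b0: in=∅ out={y}
  b1: in=∅ out={y}
  b2: in={y} out=∅
  b3: in=∅ out=∅
  b4: in=∅ out=∅
  b5: in=∅ out={y}
  b6: in={y} out=∅
  b7: in=∅ out=∅
  b8: in=∅ out=∅

live-out(b0) = ["y"]

Answer: ["y"]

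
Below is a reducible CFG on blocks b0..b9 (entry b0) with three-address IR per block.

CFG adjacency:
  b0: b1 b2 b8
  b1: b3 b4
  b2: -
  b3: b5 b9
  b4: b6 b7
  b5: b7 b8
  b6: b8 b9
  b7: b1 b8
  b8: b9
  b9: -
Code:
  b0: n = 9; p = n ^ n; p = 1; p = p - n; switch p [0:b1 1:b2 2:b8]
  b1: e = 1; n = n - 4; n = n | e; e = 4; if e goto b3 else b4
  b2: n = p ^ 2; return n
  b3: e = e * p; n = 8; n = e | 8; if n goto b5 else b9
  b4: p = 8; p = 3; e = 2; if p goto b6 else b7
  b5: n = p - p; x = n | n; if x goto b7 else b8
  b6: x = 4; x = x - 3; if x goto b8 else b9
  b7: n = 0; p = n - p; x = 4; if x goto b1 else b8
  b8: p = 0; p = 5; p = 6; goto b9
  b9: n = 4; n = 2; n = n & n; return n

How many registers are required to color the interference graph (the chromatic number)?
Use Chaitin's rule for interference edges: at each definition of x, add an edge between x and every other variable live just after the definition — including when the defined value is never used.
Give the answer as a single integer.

Answer: 3

Analysis:
Per-block:
  b0: {n,p} / ∅
  b1: {e,n} / {n}
  b2: {n} / {p}
  b3: {e,n} / {e,p}
  b4: {e,p} / ∅
  b5: {n,x} / {p}
  b6: {x} / ∅
  b7: {n,p,x} / {p}
  b8: {p} / ∅
  b9: {n} / ∅

Liveness:
  b0: in=∅ out={n,p}
  b1: in={n,p} out={e,p}
  b2: in={p} out=∅
  b3: in={e,p} out={p}
  b4: in=∅ out={p}
  b5: in={p} out={p}
  b6: in=∅ out=∅
  b7: in={p} out={n,p}
  b8: in=∅ out=∅
  b9: in=∅ out=∅

Interference:
  e↔{n,p}
  n↔{e,p,x}
  p↔{e,n,x}
  x↔{n,p}

Chromatic number:
  {e,n,p} pairwise interfere (3-clique) ⇒ χ ≥ 3
  3-colouring: c0={n}  c1={p}  c2={e,x}
  χ = 3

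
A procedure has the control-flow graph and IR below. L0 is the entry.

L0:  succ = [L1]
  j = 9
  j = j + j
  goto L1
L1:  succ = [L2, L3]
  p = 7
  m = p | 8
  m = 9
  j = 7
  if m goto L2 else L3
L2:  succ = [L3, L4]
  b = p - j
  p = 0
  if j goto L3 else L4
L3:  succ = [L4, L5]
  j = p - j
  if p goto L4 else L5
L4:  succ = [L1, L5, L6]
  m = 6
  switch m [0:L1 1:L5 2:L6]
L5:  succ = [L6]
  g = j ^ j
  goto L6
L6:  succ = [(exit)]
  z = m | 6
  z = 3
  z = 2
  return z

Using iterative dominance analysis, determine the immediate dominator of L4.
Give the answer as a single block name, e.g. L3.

idom tree: L1←L0 L2←L1 L3←L1 L4←L1 L5←L1 L6←L1
Dom∩ at merges:
  L1: preds {L0,L4}: {L0} ∩ {L0,L1,L4} = {L0}; idom=L0
  L3: preds {L1,L2}: {L0,L1} ∩ {L0,L1,L2} = {L0,L1}; idom=L1
  L4: preds {L2,L3}: {L0,L1,L2} ∩ {L0,L1,L3} = {L0,L1}; idom=L1
  L5: preds {L3,L4}: {L0,L1,L3} ∩ {L0,L1,L4} = {L0,L1}; idom=L1
  L6: preds {L4,L5}: {L0,L1,L4} ∩ {L0,L1,L5} = {L0,L1}; idom=L1

idom(L4) = L1

Answer: L1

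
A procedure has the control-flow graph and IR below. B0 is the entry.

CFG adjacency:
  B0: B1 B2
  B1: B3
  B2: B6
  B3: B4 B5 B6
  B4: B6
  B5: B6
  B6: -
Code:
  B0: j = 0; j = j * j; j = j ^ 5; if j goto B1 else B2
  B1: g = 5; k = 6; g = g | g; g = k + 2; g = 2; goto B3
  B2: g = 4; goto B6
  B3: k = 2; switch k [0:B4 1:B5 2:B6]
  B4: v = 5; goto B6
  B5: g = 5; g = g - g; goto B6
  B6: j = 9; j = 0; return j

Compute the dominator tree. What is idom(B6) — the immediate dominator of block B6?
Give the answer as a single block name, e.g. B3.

Answer: B0

Analysis:
idom tree: B1←B0 B2←B0 B3←B1 B4←B3 B5←B3 B6←B0
Join-block Dom:
  B6: preds {B2,B3,B4,B5}: {B0,B2} ∩ {B0,B1,B3} ∩ {B0,B1,B3,B4} ∩ {B0,B1,B3,B5} = {B0}; idom=B0

idom(B6) = B0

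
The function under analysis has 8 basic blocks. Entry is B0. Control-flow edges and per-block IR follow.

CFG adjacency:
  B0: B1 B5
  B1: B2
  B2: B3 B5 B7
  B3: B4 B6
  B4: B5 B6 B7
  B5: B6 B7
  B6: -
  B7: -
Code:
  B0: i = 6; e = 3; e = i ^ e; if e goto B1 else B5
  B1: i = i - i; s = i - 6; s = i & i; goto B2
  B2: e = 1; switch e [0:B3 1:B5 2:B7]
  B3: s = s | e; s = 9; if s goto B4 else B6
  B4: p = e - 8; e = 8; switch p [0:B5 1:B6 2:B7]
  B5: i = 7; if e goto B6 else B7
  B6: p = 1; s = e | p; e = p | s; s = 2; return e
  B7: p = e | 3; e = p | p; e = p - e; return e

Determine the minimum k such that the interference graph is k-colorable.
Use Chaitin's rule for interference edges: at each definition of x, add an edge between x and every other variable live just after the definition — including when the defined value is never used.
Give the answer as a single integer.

Block summaries:
  B0: {e,i} / ∅
  B1: {i,s} / {i}
  B2: {e} / ∅
  B3: {s} / {e,s}
  B4: {e,p} / {e}
  B5: {i} / {e}
  B6: {e,p,s} / {e}
  B7: {e,p} / {e}

Liveness:
  live B0: ∅→{e,i}
  live B1: {i}→{s}
  live B2: {s}→{e,s}
  live B3: {e,s}→{e}
  live B4: {e}→{e}
  live B5: {e}→{e}
  live B6: {e}→∅
  live B7: {e}→∅

Interference:
  e↔{i,p,s}
  i↔{e,s}
  p↔{e,s}
  s↔{e,i,p}

Colouring:
  lower bound: {e,i,s} mutually conflict ⇒ χ ≥ 3
  3-colouring: R0={e}  R1={s}  R2={i,p}
  χ = 3

Answer: 3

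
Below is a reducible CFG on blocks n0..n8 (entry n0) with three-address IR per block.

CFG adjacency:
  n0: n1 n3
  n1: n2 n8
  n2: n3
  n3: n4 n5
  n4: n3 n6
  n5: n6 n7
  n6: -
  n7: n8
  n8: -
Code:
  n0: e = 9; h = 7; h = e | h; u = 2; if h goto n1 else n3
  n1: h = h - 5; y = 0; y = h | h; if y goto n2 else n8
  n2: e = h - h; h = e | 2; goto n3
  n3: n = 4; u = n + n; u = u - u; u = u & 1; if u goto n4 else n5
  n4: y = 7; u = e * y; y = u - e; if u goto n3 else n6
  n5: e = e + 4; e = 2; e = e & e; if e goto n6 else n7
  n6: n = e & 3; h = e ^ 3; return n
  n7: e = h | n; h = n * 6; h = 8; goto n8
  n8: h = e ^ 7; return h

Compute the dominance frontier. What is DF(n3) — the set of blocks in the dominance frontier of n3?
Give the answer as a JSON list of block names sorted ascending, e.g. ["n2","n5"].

Answer: ["n3", "n8"]

Derivation:
idom tree: n1←n0 n2←n1 n3←n0 n4←n3 n5←n3 n6←n3 n7←n5 n8←n0
Join-block Dom:
  n3: preds {n0,n2,n4}: {n0} ∩ {n0,n1,n2} ∩ {n0,n3,n4} = {n0}; idom=n0
  n6: preds {n4,n5}: {n0,n3,n4} ∩ {n0,n3,n5} = {n0,n3}; idom=n3
  n8: preds {n1,n7}: {n0,n1} ∩ {n0,n3,n5,n7} = {n0}; idom=n0

Frontier:
  join n3 pred n0: · stop@n0
  join n3 pred n2: n2→n1 stop@n0
  join n3 pred n4: n4→n3 stop@n0
  join n6 pred n4: n4 stop@n3
  join n6 pred n5: n5 stop@n3
  join n8 pred n1: n1 stop@n0
  join n8 pred n7: n7→n5→n3 stop@n0
  n0 → ∅
  n1 → {n3,n8}
  n2 → {n3}
  n3 → {n3,n8}
  n4 → {n3,n6}
  n5 → {n6,n8}
  n6 → ∅
  n7 → {n8}
  n8 → ∅

DF(n3) = ["n3", "n8"]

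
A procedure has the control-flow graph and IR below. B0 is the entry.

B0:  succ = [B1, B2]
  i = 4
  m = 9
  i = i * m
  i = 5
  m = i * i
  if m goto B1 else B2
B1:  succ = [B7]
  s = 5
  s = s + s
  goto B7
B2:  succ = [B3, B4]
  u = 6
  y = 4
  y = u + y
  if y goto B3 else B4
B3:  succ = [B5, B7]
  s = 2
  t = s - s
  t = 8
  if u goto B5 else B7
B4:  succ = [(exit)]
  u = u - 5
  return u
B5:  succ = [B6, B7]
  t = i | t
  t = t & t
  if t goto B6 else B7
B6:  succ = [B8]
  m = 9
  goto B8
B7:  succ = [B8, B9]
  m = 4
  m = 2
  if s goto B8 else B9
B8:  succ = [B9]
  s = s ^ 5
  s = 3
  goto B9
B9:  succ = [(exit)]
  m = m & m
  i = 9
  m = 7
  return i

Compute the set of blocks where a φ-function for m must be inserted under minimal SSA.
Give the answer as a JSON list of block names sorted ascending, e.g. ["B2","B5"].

Answer: ["B8", "B9"]

Derivation:
idom tree: B1←B0 B2←B0 B3←B2 B4←B2 B5←B3 B6←B5 B7←B0 B8←B0 B9←B0
Join-block Dom:
  B7: preds {B1,B3,B5}: {B0,B1} ∩ {B0,B2,B3} ∩ {B0,B2,B3,B5} = {B0}; idom=B0
  B8: preds {B6,B7}: {B0,B2,B3,B5,B6} ∩ {B0,B7} = {B0}; idom=B0
  B9: preds {B7,B8}: {B0,B7} ∩ {B0,B8} = {B0}; idom=B0

DF derivation:
  B7←B1: walk B1 to B0
  B7←B3: walk B3→B2 to B0
  B7←B5: walk B5→B3→B2 to B0
  B8←B6: walk B6→B5→B3→B2 to B0
  B8←B7: walk B7 to B0
  B9←B7: walk B7 to B0
  B9←B8: walk B8 to B0
  DF(B0)=∅
  DF(B1)={B7}
  DF(B2)={B7,B8}
  DF(B3)={B7,B8}
  DF(B4)=∅
  DF(B5)={B7,B8}
  DF(B6)={B8}
  DF(B7)={B8,B9}
  DF(B8)={B9}
  DF(B9)=∅

φ for m: defs {B0,B6,B7,B9}
  DF⁺ = {B8,B9}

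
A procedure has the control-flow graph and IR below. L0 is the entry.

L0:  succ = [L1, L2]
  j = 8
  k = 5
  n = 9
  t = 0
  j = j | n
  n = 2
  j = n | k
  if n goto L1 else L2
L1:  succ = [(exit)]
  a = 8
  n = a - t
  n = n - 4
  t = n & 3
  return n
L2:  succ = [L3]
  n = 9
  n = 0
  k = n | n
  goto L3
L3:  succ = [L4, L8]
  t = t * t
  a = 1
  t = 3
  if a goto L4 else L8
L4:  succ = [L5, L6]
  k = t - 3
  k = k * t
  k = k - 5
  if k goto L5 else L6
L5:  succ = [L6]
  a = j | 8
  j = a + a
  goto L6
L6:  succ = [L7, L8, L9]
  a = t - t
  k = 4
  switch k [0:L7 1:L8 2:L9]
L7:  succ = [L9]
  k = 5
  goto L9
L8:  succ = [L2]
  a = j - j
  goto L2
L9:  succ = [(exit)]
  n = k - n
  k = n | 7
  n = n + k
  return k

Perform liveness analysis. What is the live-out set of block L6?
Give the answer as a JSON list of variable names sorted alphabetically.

Block summaries:
  L0: {j,k,n,t} / ∅
  L1: {a,n,t} / {t}
  L2: {k,n} / ∅
  L3: {a,t} / {t}
  L4: {k} / {t}
  L5: {a,j} / {j}
  L6: {a,k} / {t}
  L7: {k} / ∅
  L8: {a} / {j}
  L9: {k,n} / {k,n}

Live sets:
  L0 li=∅ lo={j,t}
  L1 li={t} lo=∅
  L2 li={j,t} lo={j,n,t}
  L3 li={j,n,t} lo={j,n,t}
  L4 li={j,n,t} lo={j,n,t}
  L5 li={j,n,t} lo={j,n,t}
  L6 li={j,n,t} lo={j,k,n,t}
  L7 li={n} lo={k,n}
  L8 li={j,t} lo={j,t}
  L9 li={k,n} lo=∅

live-out(L6) = ["j", "k", "n", "t"]

Answer: ["j", "k", "n", "t"]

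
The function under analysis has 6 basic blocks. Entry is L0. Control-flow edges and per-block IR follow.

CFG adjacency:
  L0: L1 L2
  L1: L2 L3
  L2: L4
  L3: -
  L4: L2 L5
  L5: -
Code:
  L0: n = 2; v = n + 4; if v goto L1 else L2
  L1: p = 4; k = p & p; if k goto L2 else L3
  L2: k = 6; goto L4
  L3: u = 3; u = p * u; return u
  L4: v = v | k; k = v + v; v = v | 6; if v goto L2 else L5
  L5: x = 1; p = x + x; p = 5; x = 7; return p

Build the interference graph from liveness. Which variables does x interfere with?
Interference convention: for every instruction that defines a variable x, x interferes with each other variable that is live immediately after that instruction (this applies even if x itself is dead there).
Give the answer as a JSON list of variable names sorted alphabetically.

def/use:
  L0: {n,v} / ∅
  L1: {k,p} / ∅
  L2: {k} / ∅
  L3: {u} / {p}
  L4: {k,v} / {k,v}
  L5: {p,x} / ∅

Liveness:
  live L0: ∅→{v}
  live L1: {v}→{p,v}
  live L2: {v}→{k,v}
  live L3: {p}→∅
  live L4: {k,v}→{v}
  live L5: ∅→∅

Interfere edges:
  k↔{p,v}
  n↔∅
  p↔{k,u,v,x}
  u↔{p}
  v↔{k,p}
  x↔{p}

N(x) = ["p"]

Answer: ["p"]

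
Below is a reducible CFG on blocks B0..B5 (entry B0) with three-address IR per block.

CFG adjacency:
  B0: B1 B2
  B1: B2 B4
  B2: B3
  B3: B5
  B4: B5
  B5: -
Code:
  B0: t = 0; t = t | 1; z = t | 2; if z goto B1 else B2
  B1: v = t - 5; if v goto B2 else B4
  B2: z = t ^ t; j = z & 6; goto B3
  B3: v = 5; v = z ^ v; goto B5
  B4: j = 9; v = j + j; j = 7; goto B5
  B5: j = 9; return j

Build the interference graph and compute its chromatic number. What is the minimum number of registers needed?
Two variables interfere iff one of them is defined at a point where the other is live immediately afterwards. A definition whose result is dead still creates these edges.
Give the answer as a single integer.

Block summaries:
  B0: {t,z} / ∅
  B1: {v} / {t}
  B2: {j,z} / {t}
  B3: {v} / {z}
  B4: {j,v} / ∅
  B5: {j} / ∅

Liveness:
  B0 li=∅ lo={t}
  B1 li={t} lo={t}
  B2 li={t} lo={z}
  B3 li={z} lo=∅
  B4 li=∅ lo=∅
  B5 li=∅ lo=∅

Interference:
  j↔{z}
  t↔{v,z}
  v↔{t,z}
  z↔{j,t,v}

Registers:
  clique {t,v,z} ⇒ need ≥ 3
  3-colouring: r0={z}  r1={j,t}  r2={v}
  χ = 3

Answer: 3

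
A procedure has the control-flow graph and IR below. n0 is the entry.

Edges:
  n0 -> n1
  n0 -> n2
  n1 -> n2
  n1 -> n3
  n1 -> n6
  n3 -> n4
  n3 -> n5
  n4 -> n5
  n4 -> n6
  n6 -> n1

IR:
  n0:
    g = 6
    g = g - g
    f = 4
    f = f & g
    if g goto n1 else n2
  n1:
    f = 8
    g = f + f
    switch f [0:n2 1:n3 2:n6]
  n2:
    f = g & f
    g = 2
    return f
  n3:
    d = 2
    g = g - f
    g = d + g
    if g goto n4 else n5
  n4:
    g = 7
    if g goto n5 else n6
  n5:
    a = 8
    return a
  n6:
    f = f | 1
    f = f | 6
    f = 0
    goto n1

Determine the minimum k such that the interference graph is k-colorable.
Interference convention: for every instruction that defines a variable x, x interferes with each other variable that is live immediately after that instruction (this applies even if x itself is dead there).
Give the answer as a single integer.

Answer: 3

Working:
Block summaries:
  n0: def={f,g} ue=∅
  n1: def={f,g} ue=∅
  n2: def={f,g} ue={f,g}
  n3: def={d,g} ue={f,g}
  n4: def={g} ue=∅
  n5: def={a} ue=∅
  n6: def={f} ue={f}

Liveness:
  n0: in=∅ out={f,g}
  n1: in=∅ out={f,g}
  n2: in={f,g} out=∅
  n3: in={f,g} out={f}
  n4: in={f} out={f}
  n5: in=∅ out=∅
  n6: in={f} out=∅

Conflict graph:
  a↔∅
  d↔{f,g}
  f↔{d,g}
  g↔{d,f}

Colouring:
  clique {d,f,g} ⇒ need ≥ 3
  assign a→r0 d→r0 f→r1 g→r2 — no edge inside a register ⇒ χ ≤ 3
  χ = 3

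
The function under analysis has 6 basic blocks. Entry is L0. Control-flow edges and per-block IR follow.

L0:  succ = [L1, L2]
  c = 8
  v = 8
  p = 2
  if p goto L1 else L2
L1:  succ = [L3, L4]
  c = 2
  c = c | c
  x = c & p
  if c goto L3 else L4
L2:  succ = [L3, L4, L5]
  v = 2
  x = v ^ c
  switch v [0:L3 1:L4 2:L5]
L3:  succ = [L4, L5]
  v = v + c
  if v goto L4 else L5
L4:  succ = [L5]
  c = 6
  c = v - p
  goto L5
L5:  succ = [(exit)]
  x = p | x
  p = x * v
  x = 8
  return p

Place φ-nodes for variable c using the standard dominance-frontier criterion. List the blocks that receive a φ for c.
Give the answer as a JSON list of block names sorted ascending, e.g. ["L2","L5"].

Answer: ["L3", "L4", "L5"]

Analysis:
idom tree: L1←L0 L2←L0 L3←L0 L4←L0 L5←L0
Dom at joins:
  L3: preds {L1,L2}: {L0,L1} ∩ {L0,L2} = {L0}; idom=L0
  L4: preds {L1,L2,L3}: {L0,L1} ∩ {L0,L2} ∩ {L0,L3} = {L0}; idom=L0
  L5: preds {L2,L3,L4}: {L0,L2} ∩ {L0,L3} ∩ {L0,L4} = {L0}; idom=L0

DF walk-up:
  L3←L1: walk L1 to L0
  L3←L2: walk L2 to L0
  L4←L1: walk L1 to L0
  L4←L2: walk L2 to L0
  L4←L3: walk L3 to L0
  L5←L2: walk L2 to L0
  L5←L3: walk L3 to L0
  L5←L4: walk L4 to L0
  L0: DF=∅
  L1: DF={L3,L4}
  L2: DF={L3,L4,L5}
  L3: DF={L4,L5}
  L4: DF={L5}
  L5: DF=∅

φ for c: defs {L0,L1,L4}
  DF⁺ = {L3,L4,L5}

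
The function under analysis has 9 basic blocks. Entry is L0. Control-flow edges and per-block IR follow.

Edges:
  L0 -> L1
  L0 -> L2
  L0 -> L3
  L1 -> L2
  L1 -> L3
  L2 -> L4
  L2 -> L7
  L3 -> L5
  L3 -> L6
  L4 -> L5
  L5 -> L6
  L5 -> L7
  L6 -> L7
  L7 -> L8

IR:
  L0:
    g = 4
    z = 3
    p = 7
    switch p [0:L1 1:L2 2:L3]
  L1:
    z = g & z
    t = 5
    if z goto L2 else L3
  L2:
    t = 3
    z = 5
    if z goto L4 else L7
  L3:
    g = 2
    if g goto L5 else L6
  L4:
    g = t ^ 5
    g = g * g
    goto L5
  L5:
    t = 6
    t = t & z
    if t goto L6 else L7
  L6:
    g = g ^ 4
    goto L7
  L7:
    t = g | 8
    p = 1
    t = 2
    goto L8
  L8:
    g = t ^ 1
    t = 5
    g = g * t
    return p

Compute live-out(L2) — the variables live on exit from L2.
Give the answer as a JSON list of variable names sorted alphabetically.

Block summaries:
  L0: def={g,p,z} ue=∅
  L1: def={t,z} ue={g,z}
  L2: def={t,z} ue=∅
  L3: def={g} ue=∅
  L4: def={g} ue={t}
  L5: def={t} ue={z}
  L6: def={g} ue={g}
  L7: def={p,t} ue={g}
  L8: def={g,t} ue={p,t}

Backward fixpoint:
  live L0: ∅→{g,z}
  live L1: {g,z}→{g,z}
  live L2: {g}→{g,t,z}
  live L3: {z}→{g,z}
  live L4: {t,z}→{g,z}
  live L5: {g,z}→{g}
  live L6: {g}→{g}
  live L7: {g}→{p,t}
  live L8: {p,t}→∅

live-out(L2) = ["g", "t", "z"]

Answer: ["g", "t", "z"]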